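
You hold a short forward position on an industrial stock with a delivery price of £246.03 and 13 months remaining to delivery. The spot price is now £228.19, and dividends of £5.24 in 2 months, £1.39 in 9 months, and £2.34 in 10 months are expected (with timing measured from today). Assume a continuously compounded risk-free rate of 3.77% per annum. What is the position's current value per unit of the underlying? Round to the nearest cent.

£16.82

PV(remaining dividends) I = 5.24·e^(−0.0377·2/12) + 1.39·e^(−0.0377·9/12) + 2.34·e^(−0.0377·10/12) = 8.8261
Current forward F = (S − I)·e^(rT) = (228.19 − 8.8261)·e^(0.0377·13/12) = 219.3639 × 1.041687 = 228.5085
Value (long) = (F − K)·e^(−rT) = (228.5085 − 246.03) × 0.959981 = -16.8203
Short position value = −(long value) = £16.82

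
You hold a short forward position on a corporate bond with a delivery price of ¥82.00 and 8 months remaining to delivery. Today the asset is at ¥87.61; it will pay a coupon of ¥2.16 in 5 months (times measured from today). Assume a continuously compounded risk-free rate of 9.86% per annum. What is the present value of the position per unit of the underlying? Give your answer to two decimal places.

-¥8.75

PV(remaining coupons) I = 2.16·e^(−0.0986·5/12) = 2.0731
Current forward F = (S − I)·e^(rT) = (87.61 − 2.0731)·e^(0.0986·8/12) = 85.5369 × 1.067942 = 91.3484
Value (long) = (F − K)·e^(−rT) = (91.3484 − 82.00) × 0.936381 = 8.7537
Short position value = −(long value) = -¥8.75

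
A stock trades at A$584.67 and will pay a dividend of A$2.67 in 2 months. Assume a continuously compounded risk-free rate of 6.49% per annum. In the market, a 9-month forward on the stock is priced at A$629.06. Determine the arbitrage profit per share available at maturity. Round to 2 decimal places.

A$18.00 per share

PV(dividends) I = 2.67·e^(−0.0649·2/12) = 2.6413
Fair forward F* = (S − I)·e^(rT) = (584.67 − 2.6413)·e^0.048675 = 582.0287 × 1.049879 = 611.0597
Market A$629.06 > fair 611.0597: forward overpriced → cash-and-carry (borrow at r, buy the stock and collect the dividends, short the forward).
Profit at T = |F_mkt − F*| = |629.06 − 611.0597| = A$18.00 per share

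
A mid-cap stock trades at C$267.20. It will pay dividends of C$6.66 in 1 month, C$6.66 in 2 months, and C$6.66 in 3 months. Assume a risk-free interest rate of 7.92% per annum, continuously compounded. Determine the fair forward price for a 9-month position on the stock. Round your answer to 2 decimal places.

C$262.63

PV(dividends) I = 6.66·e^(−0.0792·1/12) + 6.66·e^(−0.0792·2/12) + 6.66·e^(−0.0792·3/12)
I = 6.6162 + 6.5727 + 6.5294 = 19.7183
F = (S − I)·e^(rT) = (267.20 − 19.7183) · e^(0.0792·9/12)
= 247.4817 · e^0.059400 = 247.4817 × 1.061200 = C$262.63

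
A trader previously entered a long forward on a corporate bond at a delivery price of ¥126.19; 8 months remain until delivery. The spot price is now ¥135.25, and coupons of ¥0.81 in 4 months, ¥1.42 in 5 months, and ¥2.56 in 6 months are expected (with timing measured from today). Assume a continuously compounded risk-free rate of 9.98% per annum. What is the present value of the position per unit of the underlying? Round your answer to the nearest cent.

PV(remaining coupons) I = 0.81·e^(−0.0998·4/12) + 1.42·e^(−0.0998·5/12) + 2.56·e^(−0.0998·6/12) = 4.5811
Current forward F = (S − I)·e^(rT) = (135.25 − 4.5811)·e^(0.0998·8/12) = 130.6689 × 1.068797 = 139.6585
Value (long) = (F − K)·e^(−rT) = (139.6585 − 126.19) × 0.935632 = 12.6016
Value = ¥12.60

¥12.60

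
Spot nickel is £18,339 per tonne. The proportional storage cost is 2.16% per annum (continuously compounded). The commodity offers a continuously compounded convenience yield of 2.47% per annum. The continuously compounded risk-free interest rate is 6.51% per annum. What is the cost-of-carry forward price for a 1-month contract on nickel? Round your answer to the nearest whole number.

£18,434 per tonne

Net carry = r + u − y = 0.0651 + 0.0216 − 0.0247 = 0.0620
F = S·e^((r+u−y)T) = 18339 · e^(0.0620 × 1/12) = 18339 · e^0.005167
= 18339 × 1.005180 = £18,434 per tonne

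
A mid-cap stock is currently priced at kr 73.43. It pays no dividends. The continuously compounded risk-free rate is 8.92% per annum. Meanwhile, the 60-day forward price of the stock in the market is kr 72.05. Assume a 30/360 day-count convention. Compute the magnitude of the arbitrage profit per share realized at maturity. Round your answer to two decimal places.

kr 2.48 per share

Fair forward: F* = S·e^(carry·T), with carry = r = 0.0892
F* = 73.43 · e^(0.0892 × 60/360) = 73.43 · e^0.014867 = 73.43 × 1.014978 = kr 74.5298
Market kr 72.05 < fair kr 74.5298: forward underpriced → reverse cash-and-carry (short spot, go long the forward).
At maturity, profit = |F_mkt − F*| = |72.05 − 74.5298| = kr 2.48 per share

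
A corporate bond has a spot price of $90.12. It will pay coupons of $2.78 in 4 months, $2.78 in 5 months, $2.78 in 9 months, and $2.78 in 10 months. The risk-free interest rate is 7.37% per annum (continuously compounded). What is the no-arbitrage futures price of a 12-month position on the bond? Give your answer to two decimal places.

PV(coupons) I = 2.78·e^(−0.0737·4/12) + 2.78·e^(−0.0737·5/12) + 2.78·e^(−0.0737·9/12) + 2.78·e^(−0.0737·10/12)
I = 2.7125 + 2.6959 + 2.6305 + 2.6144 = 10.6533
F = (S − I)·e^(rT) = (90.12 − 10.6533) · e^(0.0737·12/12)
= 79.4667 · e^0.073700 = 79.4667 × 1.076484 = $85.54

$85.54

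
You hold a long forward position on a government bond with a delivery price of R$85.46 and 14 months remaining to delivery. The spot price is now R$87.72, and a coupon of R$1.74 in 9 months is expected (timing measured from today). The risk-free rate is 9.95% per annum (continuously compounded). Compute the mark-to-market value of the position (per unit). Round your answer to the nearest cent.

R$10.01

PV(remaining coupons) I = 1.74·e^(−0.0995·9/12) = 1.6149
Current forward F = (S − I)·e^(rT) = (87.72 − 1.6149)·e^(0.0995·14/12) = 86.1051 × 1.123089 = 96.7037
Value (long) = (F − K)·e^(−rT) = (96.7037 − 85.46) × 0.890401 = 10.0114
Value = R$10.01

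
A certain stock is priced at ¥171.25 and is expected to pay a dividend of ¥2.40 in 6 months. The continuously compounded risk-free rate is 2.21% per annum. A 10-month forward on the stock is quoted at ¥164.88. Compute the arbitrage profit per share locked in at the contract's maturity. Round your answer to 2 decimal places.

¥7.14 per share

PV(dividends) I = 2.40·e^(−0.0221·6/12) = 2.3736
Fair forward F* = (S − I)·e^(rT) = (171.25 − 2.3736)·e^0.018417 = 168.8764 × 1.018588 = 172.0155
Market ¥164.88 < fair 172.0155: forward underpriced → reverse cash-and-carry (short the stock, invest proceeds at r, pay the dividends, go long the forward).
Profit at T = |F_mkt − F*| = |164.88 − 172.0155| = ¥7.14 per share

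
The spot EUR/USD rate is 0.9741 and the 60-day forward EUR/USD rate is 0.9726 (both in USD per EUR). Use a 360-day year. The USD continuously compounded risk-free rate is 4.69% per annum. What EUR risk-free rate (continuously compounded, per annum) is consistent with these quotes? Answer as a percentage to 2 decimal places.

F = S·e^((r_USD − r_EUR)T) ⇒ r_EUR = r_USD − ln(F/S)/T
ln(0.9726/0.9741) = -0.001541; /(60/360) = -0.009246
r_EUR = 0.0469 + 0.009246 = 0.056146
r_EUR = 5.61%

5.61%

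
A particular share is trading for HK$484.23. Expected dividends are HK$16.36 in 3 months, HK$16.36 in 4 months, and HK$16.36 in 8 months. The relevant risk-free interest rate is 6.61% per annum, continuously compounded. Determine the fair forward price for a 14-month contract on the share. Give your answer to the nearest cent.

HK$471.47

PV(dividends) I = 16.36·e^(−0.0661·3/12) + 16.36·e^(−0.0661·4/12) + 16.36·e^(−0.0661·8/12)
I = 16.0919 + 16.0035 + 15.6547 = 47.7501
F = (S − I)·e^(rT) = (484.23 − 47.7501) · e^(0.0661·14/12)
= 436.4799 · e^0.077117 = 436.4799 × 1.080168 = HK$471.47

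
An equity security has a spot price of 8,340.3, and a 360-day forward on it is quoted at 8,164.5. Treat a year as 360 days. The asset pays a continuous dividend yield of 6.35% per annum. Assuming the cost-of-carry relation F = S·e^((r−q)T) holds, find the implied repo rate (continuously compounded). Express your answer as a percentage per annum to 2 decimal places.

4.22%

From F = S·e^((r−q)T): (r − q) = ln(F/S)/T
ln(8164.5/8340.3) = ln(0.978922) = -0.021303
(r − q) = -0.021303 / (360/360) = -0.021303
r = ln(F/S)/T + q = -0.021303 + 0.0635 = 0.042197
r = 4.22%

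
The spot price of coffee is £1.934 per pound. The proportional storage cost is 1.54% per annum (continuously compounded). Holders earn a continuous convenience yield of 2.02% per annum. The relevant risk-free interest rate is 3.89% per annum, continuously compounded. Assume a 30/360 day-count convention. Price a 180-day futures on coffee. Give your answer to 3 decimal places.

£1.967 per pound

Net carry = r + u − y = 0.0389 + 0.0154 − 0.0202 = 0.0341
F = S·e^((r+u−y)T) = 1.934 · e^(0.0341 × 180/360) = 1.934 · e^0.017050
= 1.934 × 1.017196 = £1.967 per pound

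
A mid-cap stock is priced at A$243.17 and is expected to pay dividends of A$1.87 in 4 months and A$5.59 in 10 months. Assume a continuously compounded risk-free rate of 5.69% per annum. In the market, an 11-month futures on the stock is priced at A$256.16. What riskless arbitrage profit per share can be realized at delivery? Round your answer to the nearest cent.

PV(dividends) I = 1.87·e^(−0.0569·4/12) + 5.59·e^(−0.0569·10/12) = 7.1660
Fair futures F* = (S − I)·e^(rT) = (243.17 − 7.1660)·e^0.052158 = 236.0040 × 1.053542 = 248.6401
Market A$256.16 > fair 248.6401: forward overpriced → cash-and-carry (borrow at r, buy the stock and collect the dividends, short the forward).
Profit at T = |F_mkt − F*| = |256.16 − 248.6401| = A$7.52 per share

A$7.52 per share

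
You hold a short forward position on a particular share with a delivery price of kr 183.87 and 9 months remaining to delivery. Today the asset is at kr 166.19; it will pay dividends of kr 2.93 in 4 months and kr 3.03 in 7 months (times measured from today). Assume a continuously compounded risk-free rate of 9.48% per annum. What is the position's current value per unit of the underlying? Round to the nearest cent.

kr 10.77

PV(remaining dividends) I = 2.93·e^(−0.0948·4/12) + 3.03·e^(−0.0948·7/12) = 5.7058
Current forward F = (S − I)·e^(rT) = (166.19 − 5.7058)·e^(0.0948·9/12) = 160.4842 × 1.073689 = 172.3101
Value (long) = (F − K)·e^(−rT) = (172.3101 − 183.87) × 0.931369 = -10.7665
Short position value = −(long value) = kr 10.77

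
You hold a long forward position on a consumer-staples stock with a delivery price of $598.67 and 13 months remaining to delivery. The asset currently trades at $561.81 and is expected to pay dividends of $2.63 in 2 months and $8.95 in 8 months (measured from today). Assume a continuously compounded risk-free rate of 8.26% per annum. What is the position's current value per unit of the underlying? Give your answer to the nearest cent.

PV(remaining dividends) I = 2.63·e^(−0.0826·2/12) + 8.95·e^(−0.0826·8/12) = 11.0645
Current forward F = (S − I)·e^(rT) = (561.81 − 11.0645)·e^(0.0826·13/12) = 550.7455 × 1.093609 = 602.3002
Value (long) = (F − K)·e^(−rT) = (602.3002 − 598.67) × 0.914404 = 3.3195
Value = $3.32

$3.32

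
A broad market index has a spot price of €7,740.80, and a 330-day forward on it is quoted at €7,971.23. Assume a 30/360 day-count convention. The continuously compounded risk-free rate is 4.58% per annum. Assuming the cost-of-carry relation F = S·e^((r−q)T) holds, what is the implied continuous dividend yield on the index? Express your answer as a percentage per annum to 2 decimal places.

From F = S·e^((r−q)T): (r − q) = ln(F/S)/T
ln(7971.23/7740.80) = ln(1.029768) = 0.029334
(r − q) = 0.029334 / (330/360) = 0.032001
q = r − ln(F/S)/T = 0.0458 − 0.032001 = 0.013799
q = 1.38%

1.38%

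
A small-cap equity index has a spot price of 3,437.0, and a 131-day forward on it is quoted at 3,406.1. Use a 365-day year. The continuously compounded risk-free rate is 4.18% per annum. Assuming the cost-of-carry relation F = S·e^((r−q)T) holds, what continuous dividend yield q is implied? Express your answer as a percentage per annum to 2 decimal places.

From F = S·e^((r−q)T): (r − q) = ln(F/S)/T
ln(3406.1/3437.0) = ln(0.991010) = -0.009031
(r − q) = -0.009031 / (131/365) = -0.025163
q = r − ln(F/S)/T = 0.0418 + 0.025163 = 0.066963
q = 6.70%

6.70%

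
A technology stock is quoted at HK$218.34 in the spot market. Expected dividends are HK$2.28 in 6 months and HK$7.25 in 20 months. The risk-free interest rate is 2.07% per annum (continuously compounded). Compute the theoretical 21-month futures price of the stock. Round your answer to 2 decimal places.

PV(dividends) I = 2.28·e^(−0.0207·6/12) + 7.25·e^(−0.0207·20/12)
I = 2.2565 + 7.0041 = 9.2606
F = (S − I)·e^(rT) = (218.34 − 9.2606) · e^(0.0207·21/12)
= 209.0794 · e^0.036225 = 209.0794 × 1.036889 = HK$216.79

HK$216.79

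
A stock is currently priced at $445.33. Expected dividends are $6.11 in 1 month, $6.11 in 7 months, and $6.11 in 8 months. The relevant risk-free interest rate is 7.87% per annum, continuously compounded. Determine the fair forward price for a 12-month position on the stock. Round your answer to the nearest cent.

PV(dividends) I = 6.11·e^(−0.0787·1/12) + 6.11·e^(−0.0787·7/12) + 6.11·e^(−0.0787·8/12)
I = 6.0701 + 5.8358 + 5.7977 = 17.7036
F = (S − I)·e^(rT) = (445.33 − 17.7036) · e^(0.0787·12/12)
= 427.6264 · e^0.078700 = 427.6264 × 1.081880 = $462.64

$462.64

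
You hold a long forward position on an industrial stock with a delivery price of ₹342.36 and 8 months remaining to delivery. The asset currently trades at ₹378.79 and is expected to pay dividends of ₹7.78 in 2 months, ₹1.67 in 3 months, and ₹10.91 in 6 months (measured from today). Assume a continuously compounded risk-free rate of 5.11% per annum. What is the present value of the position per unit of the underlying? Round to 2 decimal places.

₹27.90

PV(remaining dividends) I = 7.78·e^(−0.0511·2/12) + 1.67·e^(−0.0511·3/12) + 10.91·e^(−0.0511·6/12) = 19.9976
Current forward F = (S − I)·e^(rT) = (378.79 − 19.9976)·e^(0.0511·8/12) = 358.7924 × 1.034654 = 371.2260
Value (long) = (F − K)·e^(−rT) = (371.2260 − 342.36) × 0.966507 = 27.8992
Value = ₹27.90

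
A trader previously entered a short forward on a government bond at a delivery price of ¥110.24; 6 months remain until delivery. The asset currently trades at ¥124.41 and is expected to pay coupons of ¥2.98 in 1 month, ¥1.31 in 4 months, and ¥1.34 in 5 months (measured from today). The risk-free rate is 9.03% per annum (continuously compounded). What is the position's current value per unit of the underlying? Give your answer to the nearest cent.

-¥13.52

PV(remaining coupons) I = 2.98·e^(−0.0903·1/12) + 1.31·e^(−0.0903·4/12) + 1.34·e^(−0.0903·5/12) = 5.5193
Current forward F = (S − I)·e^(rT) = (124.41 − 5.5193)·e^(0.0903·6/12) = 118.8907 × 1.046185 = 124.3817
Value (long) = (F − K)·e^(−rT) = (124.3817 − 110.24) × 0.955854 = 13.5174
Short position value = −(long value) = -¥13.52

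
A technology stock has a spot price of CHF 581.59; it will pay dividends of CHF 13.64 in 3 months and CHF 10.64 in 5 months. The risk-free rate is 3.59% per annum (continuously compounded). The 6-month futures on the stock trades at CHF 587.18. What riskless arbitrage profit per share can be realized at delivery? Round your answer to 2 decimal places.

CHF 19.49 per share

PV(dividends) I = 13.64·e^(−0.0359·3/12) + 10.64·e^(−0.0359·5/12) = 24.0002
Fair futures F* = (S − I)·e^(rT) = (581.59 − 24.0002)·e^0.017950 = 557.5898 × 1.018112 = 567.6889
Market CHF 587.18 > fair 567.6889: forward overpriced → cash-and-carry (borrow at r, buy the stock and collect the dividends, short the forward).
Profit at T = |F_mkt − F*| = |587.18 − 567.6889| = CHF 19.49 per share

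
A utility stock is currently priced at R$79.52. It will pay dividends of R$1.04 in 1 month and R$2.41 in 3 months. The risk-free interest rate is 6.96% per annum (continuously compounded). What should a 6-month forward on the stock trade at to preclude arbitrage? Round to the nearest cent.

R$78.81

PV(dividends) I = 1.04·e^(−0.0696·1/12) + 2.41·e^(−0.0696·3/12)
I = 1.0340 + 2.3684 = 3.4024
F = (S − I)·e^(rT) = (79.52 − 3.4024) · e^(0.0696·6/12)
= 76.1176 · e^0.034800 = 76.1176 × 1.035413 = R$78.81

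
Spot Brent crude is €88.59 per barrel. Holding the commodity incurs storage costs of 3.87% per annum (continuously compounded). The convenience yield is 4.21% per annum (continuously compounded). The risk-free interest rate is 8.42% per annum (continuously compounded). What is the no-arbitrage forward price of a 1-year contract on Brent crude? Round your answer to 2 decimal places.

Net carry = r + u − y = 0.0842 + 0.0387 − 0.0421 = 0.0808
F = S·e^((r+u−y)T) = 88.59 · e^(0.0808 × 1) = 88.59 · e^0.080800
= 88.59 × 1.084154 = €96.05 per barrel

€96.05 per barrel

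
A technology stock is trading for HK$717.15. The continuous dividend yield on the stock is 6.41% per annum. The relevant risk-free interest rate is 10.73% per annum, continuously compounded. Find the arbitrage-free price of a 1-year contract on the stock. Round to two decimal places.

F = S·e^((r − q)T) = 717.15 · e^((0.1073 − 0.0641) × 1)
= 717.15 · e^0.043200 = 717.15 × 1.044147
F = HK$748.81

HK$748.81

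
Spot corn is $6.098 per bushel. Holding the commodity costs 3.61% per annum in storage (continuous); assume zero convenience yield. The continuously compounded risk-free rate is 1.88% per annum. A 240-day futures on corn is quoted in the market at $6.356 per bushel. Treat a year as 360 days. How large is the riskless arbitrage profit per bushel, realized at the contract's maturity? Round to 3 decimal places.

$0.031 per bushel

Fair futures: F* = S·e^(carry·T), with carry = (r + u) = 0.0188 + 0.0361 = 0.0549
F* = 6.098 · e^(0.0549 × 240/360) = 6.098 · e^0.036600 = 6.098 × 1.037278 = $6.3253
Market $6.356 > fair $6.3253: forward overpriced → cash-and-carry (buy spot, short the forward).
At maturity, profit = |F_mkt − F*| = |6.356 − 6.3253| = $0.031 per bushel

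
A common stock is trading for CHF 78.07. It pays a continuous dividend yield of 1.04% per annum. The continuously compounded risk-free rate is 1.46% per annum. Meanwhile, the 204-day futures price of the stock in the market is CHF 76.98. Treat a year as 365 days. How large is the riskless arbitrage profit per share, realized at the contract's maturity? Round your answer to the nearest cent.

CHF 1.27 per share

Fair futures: F* = S·e^(carry·T), with carry = (r − q) = 0.0146 − 0.0104 = 0.0042
F* = 78.07 · e^(0.0042 × 204/365) = 78.07 · e^0.002347 = 78.07 × 1.002350 = CHF 78.2535
Market CHF 76.98 < fair CHF 78.2535: forward underpriced → reverse cash-and-carry (short spot, go long the forward).
At maturity, profit = |F_mkt − F*| = |76.98 − 78.2535| = CHF 1.27 per share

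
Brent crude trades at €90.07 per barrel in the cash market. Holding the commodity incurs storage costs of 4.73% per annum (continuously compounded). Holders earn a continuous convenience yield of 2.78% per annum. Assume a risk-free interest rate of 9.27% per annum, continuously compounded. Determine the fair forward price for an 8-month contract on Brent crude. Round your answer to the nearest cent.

€97.07 per barrel

Net carry = r + u − y = 0.0927 + 0.0473 − 0.0278 = 0.1122
F = S·e^((r+u−y)T) = 90.07 · e^(0.1122 × 8/12) = 90.07 · e^0.074800
= 90.07 × 1.077669 = €97.07 per barrel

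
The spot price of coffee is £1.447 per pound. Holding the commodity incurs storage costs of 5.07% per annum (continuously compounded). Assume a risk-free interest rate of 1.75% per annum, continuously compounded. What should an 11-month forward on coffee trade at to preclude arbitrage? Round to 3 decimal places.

Net carry = r + u − y = 0.0175 + 0.0507 − 0.0000 = 0.0682
F = S·e^((r+u−y)T) = 1.447 · e^(0.0682 × 11/12) = 1.447 · e^0.062517
= 1.447 × 1.064513 = £1.540 per pound

£1.540 per pound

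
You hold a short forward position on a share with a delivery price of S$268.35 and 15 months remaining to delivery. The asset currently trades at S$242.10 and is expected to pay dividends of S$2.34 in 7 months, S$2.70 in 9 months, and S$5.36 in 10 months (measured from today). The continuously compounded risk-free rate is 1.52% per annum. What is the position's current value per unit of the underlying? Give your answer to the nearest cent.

PV(remaining dividends) I = 2.34·e^(−0.0152·7/12) + 2.70·e^(−0.0152·9/12) + 5.36·e^(−0.0152·10/12) = 10.2813
Current forward F = (S − I)·e^(rT) = (242.10 − 10.2813)·e^(0.0152·15/12) = 231.8187 × 1.019182 = 236.2654
Value (long) = (F − K)·e^(−rT) = (236.2654 − 268.35) × 0.981179 = -31.4807
Short position value = −(long value) = S$31.48

S$31.48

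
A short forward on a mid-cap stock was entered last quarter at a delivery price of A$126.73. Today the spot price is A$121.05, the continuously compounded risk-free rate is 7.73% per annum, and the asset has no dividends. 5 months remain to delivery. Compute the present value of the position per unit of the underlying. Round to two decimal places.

A$1.66

Current fair forward for the remaining 5 months: F = S·e^(r·T), r = 0.0773
F = 121.05 · e^(0.0773 × 5/12) = 121.05 × 1.032733 = 125.0123
Value of long forward = (F − K)·e^(−rT) = (125.0123 − 126.73) · e^(−0.0773·5/12)
= -1.7177 × 0.968305 = -1.66
Short position value = −(long value) = A$1.66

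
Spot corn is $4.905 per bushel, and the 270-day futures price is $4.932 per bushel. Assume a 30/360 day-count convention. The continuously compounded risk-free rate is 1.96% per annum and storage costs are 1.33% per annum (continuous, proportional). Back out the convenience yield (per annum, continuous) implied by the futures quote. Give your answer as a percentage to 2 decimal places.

2.56%

F = S·e^((r+u−y)T) ⇒ (r+u−y) = ln(F/S)/T
ln(4.932/4.905) = 0.005489; /T ⇒ 0.007319
y = r + u − ln(F/S)/T = 0.0196 + 0.0133 − 0.007319 = 0.025581
y = 2.56%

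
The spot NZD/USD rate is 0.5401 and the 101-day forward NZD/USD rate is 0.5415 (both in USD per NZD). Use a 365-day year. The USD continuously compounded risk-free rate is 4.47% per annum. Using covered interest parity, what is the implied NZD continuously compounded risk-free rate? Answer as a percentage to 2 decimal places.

3.53%

F = S·e^((r_USD − r_NZD)T) ⇒ r_NZD = r_USD − ln(F/S)/T
ln(0.5415/0.5401) = 0.002589; /(101/365) = 0.009356
r_NZD = 0.0447 − 0.009356 = 0.035344
r_NZD = 3.53%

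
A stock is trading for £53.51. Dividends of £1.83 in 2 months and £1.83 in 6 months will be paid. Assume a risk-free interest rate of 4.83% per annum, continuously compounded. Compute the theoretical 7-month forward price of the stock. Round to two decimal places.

PV(dividends) I = 1.83·e^(−0.0483·2/12) + 1.83·e^(−0.0483·6/12)
I = 1.8153 + 1.7863 = 3.6016
F = (S − I)·e^(rT) = (53.51 − 3.6016) · e^(0.0483·7/12)
= 49.9084 · e^0.028175 = 49.9084 × 1.028576 = £51.33

£51.33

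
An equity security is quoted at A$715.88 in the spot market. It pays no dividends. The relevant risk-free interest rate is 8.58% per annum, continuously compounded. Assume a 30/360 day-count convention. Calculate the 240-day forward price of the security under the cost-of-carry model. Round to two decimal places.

F = S·e^(rT) = 715.88 · e^(0.0858 × 240/360)
= 715.88 · e^0.057200 = 715.88 × 1.058868
F = A$758.02

A$758.02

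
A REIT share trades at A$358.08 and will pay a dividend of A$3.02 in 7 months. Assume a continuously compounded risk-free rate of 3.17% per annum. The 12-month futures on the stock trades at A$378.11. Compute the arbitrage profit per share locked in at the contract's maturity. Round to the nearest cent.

A$11.56 per share

PV(dividends) I = 3.02·e^(−0.0317·7/12) = 2.9647
Fair futures F* = (S − I)·e^(rT) = (358.08 − 2.9647)·e^0.031700 = 355.1153 × 1.032208 = 366.5529
Market A$378.11 > fair 366.5529: forward overpriced → cash-and-carry (borrow at r, buy the stock and collect the dividends, short the forward).
Profit at T = |F_mkt − F*| = |378.11 − 366.5529| = A$11.56 per share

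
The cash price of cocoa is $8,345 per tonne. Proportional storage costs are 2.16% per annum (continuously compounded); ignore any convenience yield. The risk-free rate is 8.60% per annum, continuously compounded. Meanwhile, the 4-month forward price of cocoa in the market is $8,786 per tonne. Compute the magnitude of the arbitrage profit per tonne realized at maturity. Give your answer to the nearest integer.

Fair forward: F* = S·e^(carry·T), with carry = (r + u) = 0.0860 + 0.0216 = 0.1076
F* = 8345 · e^(0.1076 × 4/12) = 8345 · e^0.035867 = 8345 × 1.036518 = $8649.7427
Market $8786 > fair $8649.7427: forward overpriced → cash-and-carry (buy spot, short the forward).
At maturity, profit = |F_mkt − F*| = |8786 − 8649.7427| = $136 per tonne

$136 per tonne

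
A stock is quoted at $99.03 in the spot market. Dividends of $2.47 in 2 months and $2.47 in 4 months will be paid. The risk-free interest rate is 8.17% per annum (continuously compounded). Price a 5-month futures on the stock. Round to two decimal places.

$97.45

PV(dividends) I = 2.47·e^(−0.0817·2/12) + 2.47·e^(−0.0817·4/12)
I = 2.4366 + 2.4036 = 4.8402
F = (S − I)·e^(rT) = (99.03 − 4.8402) · e^(0.0817·5/12)
= 94.1898 · e^0.034042 = 94.1898 × 1.034628 = $97.45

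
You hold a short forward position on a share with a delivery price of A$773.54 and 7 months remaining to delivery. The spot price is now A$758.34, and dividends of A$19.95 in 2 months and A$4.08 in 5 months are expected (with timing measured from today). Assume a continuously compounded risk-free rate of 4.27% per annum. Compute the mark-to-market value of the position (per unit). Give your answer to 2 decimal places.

A$19.99

PV(remaining dividends) I = 19.95·e^(−0.0427·2/12) + 4.08·e^(−0.0427·5/12) = 23.8166
Current forward F = (S − I)·e^(rT) = (758.34 − 23.8166)·e^(0.0427·7/12) = 734.5234 × 1.025221 = 753.0488
Value (long) = (F − K)·e^(−rT) = (753.0488 − 773.54) × 0.975399 = -19.9871
Short position value = −(long value) = A$19.99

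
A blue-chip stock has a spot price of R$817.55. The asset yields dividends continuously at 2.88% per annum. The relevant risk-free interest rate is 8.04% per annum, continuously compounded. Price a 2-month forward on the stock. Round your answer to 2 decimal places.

F = S·e^((r − q)T) = 817.55 · e^((0.0804 − 0.0288) × 2/12)
= 817.55 · e^0.008600 = 817.55 × 1.008637
F = R$824.61

R$824.61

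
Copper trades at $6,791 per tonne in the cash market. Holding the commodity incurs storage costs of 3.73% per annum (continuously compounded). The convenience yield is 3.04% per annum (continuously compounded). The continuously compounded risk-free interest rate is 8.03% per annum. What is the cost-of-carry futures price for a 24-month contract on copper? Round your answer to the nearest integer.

Net carry = r + u − y = 0.0803 + 0.0373 − 0.0304 = 0.0872
F = S·e^((r+u−y)T) = 6791 · e^(0.0872 × 24/12) = 6791 · e^0.174400
= 6791 × 1.190532 = $8,085 per tonne

$8,085 per tonne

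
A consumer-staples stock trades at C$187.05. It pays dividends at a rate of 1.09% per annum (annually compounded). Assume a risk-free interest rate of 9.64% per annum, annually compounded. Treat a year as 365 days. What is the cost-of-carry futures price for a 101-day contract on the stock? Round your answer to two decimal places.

C$191.30

F = S · (1+r)^T / (1+q)^T
= 187.05 × 1.025793 / 1.003004 = 187.05 × 1.022721
F = C$191.30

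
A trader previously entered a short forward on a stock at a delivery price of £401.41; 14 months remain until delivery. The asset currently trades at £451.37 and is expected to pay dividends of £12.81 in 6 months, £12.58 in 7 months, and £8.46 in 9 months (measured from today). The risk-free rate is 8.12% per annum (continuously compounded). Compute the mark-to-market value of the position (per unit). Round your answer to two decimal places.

-£53.98

PV(remaining dividends) I = 12.81·e^(−0.0812·6/12) + 12.58·e^(−0.0812·7/12) + 8.46·e^(−0.0812·9/12) = 32.2585
Current forward F = (S − I)·e^(rT) = (451.37 − 32.2585)·e^(0.0812·14/12) = 419.1115 × 1.099366 = 460.7569
Value (long) = (F − K)·e^(−rT) = (460.7569 − 401.41) × 0.909615 = 53.9828
Short position value = −(long value) = -£53.98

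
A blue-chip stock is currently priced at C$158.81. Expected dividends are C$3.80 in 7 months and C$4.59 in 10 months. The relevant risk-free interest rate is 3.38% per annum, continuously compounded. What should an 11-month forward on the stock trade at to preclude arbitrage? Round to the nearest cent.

C$155.36

PV(dividends) I = 3.80·e^(−0.0338·7/12) + 4.59·e^(−0.0338·10/12)
I = 3.7258 + 4.4625 = 8.1883
F = (S − I)·e^(rT) = (158.81 − 8.1883) · e^(0.0338·11/12)
= 150.6217 · e^0.030983 = 150.6217 × 1.031468 = C$155.36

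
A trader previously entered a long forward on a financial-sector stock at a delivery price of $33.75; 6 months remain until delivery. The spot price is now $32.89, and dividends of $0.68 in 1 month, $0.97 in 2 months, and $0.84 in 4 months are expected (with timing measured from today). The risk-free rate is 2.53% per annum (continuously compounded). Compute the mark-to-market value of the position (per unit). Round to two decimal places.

PV(remaining dividends) I = 0.68·e^(−0.0253·1/12) + 0.97·e^(−0.0253·2/12) + 0.84·e^(−0.0253·4/12) = 2.4774
Current forward F = (S − I)·e^(rT) = (32.89 − 2.4774)·e^(0.0253·6/12) = 30.4126 × 1.012730 = 30.7998
Value (long) = (F − K)·e^(−rT) = (30.7998 − 33.75) × 0.987430 = -2.9131
Value = -$2.91

-$2.91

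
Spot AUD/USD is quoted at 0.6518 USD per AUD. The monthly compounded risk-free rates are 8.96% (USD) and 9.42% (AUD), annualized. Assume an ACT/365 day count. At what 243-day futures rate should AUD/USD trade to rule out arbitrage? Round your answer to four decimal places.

0.6498

By covered interest parity, F = S · (1+r_USD/12)^(12T) / (1+r_AUD/12)^(12T)
= 0.6518 × 1.061231 / 1.064462 = 0.6518 × 0.996965
F = 0.6498 USD per AUD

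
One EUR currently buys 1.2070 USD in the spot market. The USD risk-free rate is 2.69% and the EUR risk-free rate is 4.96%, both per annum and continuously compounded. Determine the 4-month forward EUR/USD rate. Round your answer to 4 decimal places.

F = S·e^((r_USD − r_EUR)T) = 1.2070 · e^((0.0269 − 0.0496) × 4/12)
= 1.2070 · e^-0.007567 = 1.2070 × 0.992462
F = 1.1979 USD per EUR

1.1979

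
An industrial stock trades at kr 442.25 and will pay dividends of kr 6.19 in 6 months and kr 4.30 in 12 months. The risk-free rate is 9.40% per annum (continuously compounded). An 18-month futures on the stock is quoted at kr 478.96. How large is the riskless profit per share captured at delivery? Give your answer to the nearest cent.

kr 18.95 per share

PV(dividends) I = 6.19·e^(−0.0940·6/12) + 4.30·e^(−0.0940·12/12) = 9.8200
Fair futures F* = (S − I)·e^(rT) = (442.25 − 9.8200)·e^0.141000 = 432.4300 × 1.151425 = 497.9107
Market kr 478.96 < fair 497.9107: forward underpriced → reverse cash-and-carry (short the stock, invest proceeds at r, pay the dividends, go long the forward).
Profit at T = |F_mkt − F*| = |478.96 − 497.9107| = kr 18.95 per share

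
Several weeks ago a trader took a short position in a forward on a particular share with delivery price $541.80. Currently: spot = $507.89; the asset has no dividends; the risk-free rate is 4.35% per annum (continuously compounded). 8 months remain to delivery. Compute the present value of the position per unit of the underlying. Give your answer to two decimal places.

$18.42

Current fair forward for the remaining 8 months: F = S·e^(r·T), r = 0.0435
F = 507.89 · e^(0.0435 × 8/12) = 507.89 × 1.029425 = 522.8347
Value of long forward = (F − K)·e^(−rT) = (522.8347 − 541.80) · e^(−0.0435·8/12)
= -18.9653 × 0.971416 = -18.42
Short position value = −(long value) = $18.42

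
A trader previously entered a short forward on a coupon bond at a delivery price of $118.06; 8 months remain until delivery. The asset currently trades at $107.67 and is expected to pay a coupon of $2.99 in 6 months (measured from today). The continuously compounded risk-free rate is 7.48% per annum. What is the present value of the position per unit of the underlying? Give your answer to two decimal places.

$7.53

PV(remaining coupons) I = 2.99·e^(−0.0748·6/12) = 2.8802
Current forward F = (S − I)·e^(rT) = (107.67 − 2.8802)·e^(0.0748·8/12) = 104.7898 × 1.051131 = 110.1478
Value (long) = (F − K)·e^(−rT) = (110.1478 − 118.06) × 0.951356 = -7.5273
Short position value = −(long value) = $7.53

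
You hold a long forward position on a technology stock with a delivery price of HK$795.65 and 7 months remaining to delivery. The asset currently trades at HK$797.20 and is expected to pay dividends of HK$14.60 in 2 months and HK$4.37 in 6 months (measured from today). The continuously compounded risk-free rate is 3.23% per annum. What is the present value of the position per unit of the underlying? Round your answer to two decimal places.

PV(remaining dividends) I = 14.60·e^(−0.0323·2/12) + 4.37·e^(−0.0323·6/12) = 18.8216
Current forward F = (S − I)·e^(rT) = (797.20 − 18.8216)·e^(0.0323·7/12) = 778.3784 × 1.019020 = 793.1832
Value (long) = (F − K)·e^(−rT) = (793.1832 − 795.65) × 0.981335 = -2.4208
Value = -HK$2.42

-HK$2.42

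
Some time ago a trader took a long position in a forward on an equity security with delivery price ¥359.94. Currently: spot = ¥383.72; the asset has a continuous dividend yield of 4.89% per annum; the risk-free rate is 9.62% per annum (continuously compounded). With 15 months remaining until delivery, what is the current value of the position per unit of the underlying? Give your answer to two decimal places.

¥41.81

Current fair forward for the remaining 15 months: F = S·e^((r − q)·T), (r − q) = 0.0962 − 0.0489 = 0.0473
F = 383.72 · e^(0.0473 × 15/12) = 383.72 × 1.060908 = 407.0916
Value of long forward = (F − K)·e^(−rT) = (407.0916 − 359.94) · e^(−0.0962·15/12)
= 47.1516 × 0.886699 = 41.81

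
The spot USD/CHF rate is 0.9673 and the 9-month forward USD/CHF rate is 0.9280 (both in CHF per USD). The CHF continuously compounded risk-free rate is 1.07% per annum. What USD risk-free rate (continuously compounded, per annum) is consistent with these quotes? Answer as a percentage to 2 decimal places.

6.60%

F = S·e^((r_CHF − r_USD)T) ⇒ r_USD = r_CHF − ln(F/S)/T
ln(0.9280/0.9673) = -0.041477; /(9/12) = -0.055303
r_USD = 0.0107 + 0.055303 = 0.066003
r_USD = 6.60%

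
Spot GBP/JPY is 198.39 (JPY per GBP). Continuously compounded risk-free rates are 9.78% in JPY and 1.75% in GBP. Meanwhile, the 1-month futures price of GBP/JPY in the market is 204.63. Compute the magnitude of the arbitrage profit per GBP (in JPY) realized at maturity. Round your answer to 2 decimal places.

4.91 per GBP (in JPY)

Fair futures: F* = S·e^(carry·T), with carry = (r_JPY − r_GBP) = 0.0978 − 0.0175 = 0.0803
F* = 198.39 · e^(0.0803 × 1/12) = 198.39 · e^0.006692 = 198.39 × 1.006714 = 199.7220
Market 204.63 > fair 199.7220: forward overpriced → cash-and-carry (buy spot, short the forward).
At maturity, profit = |F_mkt − F*| = |204.63 − 199.7220| = 4.91 per GBP (in JPY)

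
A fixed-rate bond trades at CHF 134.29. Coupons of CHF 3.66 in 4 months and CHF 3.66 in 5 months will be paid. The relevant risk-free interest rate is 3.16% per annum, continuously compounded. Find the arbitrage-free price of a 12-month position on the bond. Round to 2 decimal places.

PV(coupons) I = 3.66·e^(−0.0316·4/12) + 3.66·e^(−0.0316·5/12)
I = 3.6217 + 3.6121 = 7.2338
F = (S − I)·e^(rT) = (134.29 − 7.2338) · e^(0.0316·12/12)
= 127.0562 · e^0.031600 = 127.0562 × 1.032105 = CHF 131.14

CHF 131.14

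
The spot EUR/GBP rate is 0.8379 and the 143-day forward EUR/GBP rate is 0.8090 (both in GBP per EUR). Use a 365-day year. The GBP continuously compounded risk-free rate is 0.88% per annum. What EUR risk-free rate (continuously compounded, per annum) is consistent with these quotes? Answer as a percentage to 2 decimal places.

F = S·e^((r_GBP − r_EUR)T) ⇒ r_EUR = r_GBP − ln(F/S)/T
ln(0.8090/0.8379) = -0.035100; /(143/365) = -0.089591
r_EUR = 0.0088 + 0.089591 = 0.098391
r_EUR = 9.84%

9.84%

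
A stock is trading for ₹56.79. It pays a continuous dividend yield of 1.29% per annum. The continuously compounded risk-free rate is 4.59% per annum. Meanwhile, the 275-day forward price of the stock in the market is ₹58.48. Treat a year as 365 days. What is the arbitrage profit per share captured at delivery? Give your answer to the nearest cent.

Fair forward: F* = S·e^(carry·T), with carry = (r − q) = 0.0459 − 0.0129 = 0.0330
F* = 56.79 · e^(0.0330 × 275/365) = 56.79 · e^0.024863 = 56.79 × 1.025175 = ₹58.2197
Market ₹58.48 > fair ₹58.2197: forward overpriced → cash-and-carry (buy spot, short the forward).
At maturity, profit = |F_mkt − F*| = |58.48 − 58.2197| = ₹0.26 per share

₹0.26 per share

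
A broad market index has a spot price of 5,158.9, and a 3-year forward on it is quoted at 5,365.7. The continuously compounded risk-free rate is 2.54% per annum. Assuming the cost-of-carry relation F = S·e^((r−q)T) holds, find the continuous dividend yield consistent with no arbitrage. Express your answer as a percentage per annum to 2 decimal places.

From F = S·e^((r−q)T): (r − q) = ln(F/S)/T
ln(5365.7/5158.9) = ln(1.040086) = 0.039303
(r − q) = 0.039303 / (3) = 0.013101
q = r − ln(F/S)/T = 0.0254 − 0.013101 = 0.012299
q = 1.23%

1.23%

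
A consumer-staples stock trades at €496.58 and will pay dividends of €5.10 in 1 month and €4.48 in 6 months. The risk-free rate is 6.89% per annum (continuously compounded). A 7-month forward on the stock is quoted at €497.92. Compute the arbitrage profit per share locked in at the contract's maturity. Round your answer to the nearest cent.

PV(dividends) I = 5.10·e^(−0.0689·1/12) + 4.48·e^(−0.0689·6/12) = 9.3991
Fair forward F* = (S − I)·e^(rT) = (496.58 − 9.3991)·e^0.040192 = 487.1809 × 1.041011 = 507.1607
Market €497.92 < fair 507.1607: forward underpriced → reverse cash-and-carry (short the stock, invest proceeds at r, pay the dividends, go long the forward).
Profit at T = |F_mkt − F*| = |497.92 − 507.1607| = €9.24 per share

€9.24 per share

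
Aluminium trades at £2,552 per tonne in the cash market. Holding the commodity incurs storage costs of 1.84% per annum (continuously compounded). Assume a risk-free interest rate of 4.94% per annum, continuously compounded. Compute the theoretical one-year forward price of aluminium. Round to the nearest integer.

Net carry = r + u − y = 0.0494 + 0.0184 − 0.0000 = 0.0678
F = S·e^((r+u−y)T) = 2552 · e^(0.0678 × 12/12) = 2552 · e^0.067800
= 2552 × 1.070151 = £2,731 per tonne

£2,731 per tonne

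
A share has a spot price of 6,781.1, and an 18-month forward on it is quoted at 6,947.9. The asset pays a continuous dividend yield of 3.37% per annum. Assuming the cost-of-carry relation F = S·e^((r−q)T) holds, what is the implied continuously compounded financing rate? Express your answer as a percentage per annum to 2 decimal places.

From F = S·e^((r−q)T): (r − q) = ln(F/S)/T
ln(6947.9/6781.1) = ln(1.024598) = 0.024300
(r − q) = 0.024300 / (18/12) = 0.016200
r = ln(F/S)/T + q = 0.016200 + 0.0337 = 0.049900
r = 4.99%

4.99%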